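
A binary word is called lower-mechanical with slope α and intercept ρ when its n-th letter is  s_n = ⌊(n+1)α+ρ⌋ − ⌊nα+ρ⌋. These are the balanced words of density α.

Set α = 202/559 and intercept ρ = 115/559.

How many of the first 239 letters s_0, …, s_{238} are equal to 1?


#1s = Σ_{n=0}^{238} s_n = Σ_{n=0}^{238} (⌊(n+1)α+ρ⌋ − ⌊nα+ρ⌋)
the sum telescopes: every ⌊nα+ρ⌋ with 0 < n < 239 appears once with + and once with −, leaving ⌊239α+ρ⌋ − ⌊0·α+ρ⌋
239α + ρ = (239·202 + 115) / 559 = 48393/559
ρ = 115/559
⌊48393/559⌋ = 86,  ⌊115/559⌋ = 0
#1s = 86 − 0 = 86

86


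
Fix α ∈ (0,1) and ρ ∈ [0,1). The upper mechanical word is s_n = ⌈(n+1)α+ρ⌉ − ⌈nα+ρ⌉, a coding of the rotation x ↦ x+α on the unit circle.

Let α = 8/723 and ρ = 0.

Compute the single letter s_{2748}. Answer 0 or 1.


(n+1)α + ρ = (2749·8) / 723 = 21992/723
nα + ρ     = (2748·8) / 723 = 21984/723
⌈21992/723⌉ = 31,  ⌈21984/723⌉ = 31
s_{2748} = 31 − 31 = 0

0


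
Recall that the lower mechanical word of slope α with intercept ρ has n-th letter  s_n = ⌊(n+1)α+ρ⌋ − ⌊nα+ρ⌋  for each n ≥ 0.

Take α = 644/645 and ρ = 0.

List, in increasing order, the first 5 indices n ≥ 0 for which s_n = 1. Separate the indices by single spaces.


n=0: ⌊644/645⌋−⌊0/645⌋ = 0−0 = 0
n=1: ⌊1288/645⌋−⌊644/645⌋ = 1−0 = 1  ← one
n=2: ⌊1932/645⌋−⌊1288/645⌋ = 2−1 = 1  ← one
n=3: ⌊2576/645⌋−⌊1932/645⌋ = 3−2 = 1  ← one
n=4: ⌊3220/645⌋−⌊2576/645⌋ = 4−3 = 1  ← one
n=5: ⌊3864/645⌋−⌊3220/645⌋ = 5−4 = 1  ← one
positions of the first 5 ones: 1 2 3 4 5

1 2 3 4 5


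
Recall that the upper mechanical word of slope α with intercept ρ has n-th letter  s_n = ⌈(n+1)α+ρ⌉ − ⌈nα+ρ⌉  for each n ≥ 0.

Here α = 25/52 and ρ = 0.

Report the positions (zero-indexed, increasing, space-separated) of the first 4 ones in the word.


0 2 4 6

n=0: ⌈25/52⌉−⌈0/52⌉ = 1−0 = 1  ← one
n=1: ⌈50/52⌉−⌈25/52⌉ = 1−1 = 0
n=2: ⌈75/52⌉−⌈50/52⌉ = 2−1 = 1  ← one
n=3: ⌈100/52⌉−⌈75/52⌉ = 2−2 = 0
n=4: ⌈125/52⌉−⌈100/52⌉ = 3−2 = 1  ← one
n=5: ⌈150/52⌉−⌈125/52⌉ = 3−3 = 0
n=6: ⌈175/52⌉−⌈150/52⌉ = 4−3 = 1  ← one
positions of the first 4 ones: 0 2 4 6


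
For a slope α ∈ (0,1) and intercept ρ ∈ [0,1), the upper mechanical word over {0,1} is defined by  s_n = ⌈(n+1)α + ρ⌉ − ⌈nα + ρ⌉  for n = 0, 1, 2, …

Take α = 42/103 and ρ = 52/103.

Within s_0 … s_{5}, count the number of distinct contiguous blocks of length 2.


3

t_n = ⌈(n·42+52)/103⌉ for n = 0 … 6:
  n=0…6: ⌈52/103⌉=1 ⌈94/103⌉=1 ⌈136/103⌉=2 ⌈178/103⌉=2 ⌈220/103⌉=3 ⌈262/103⌉=3 ⌈304/103⌉=3
s_n = t_(n+1) − t_n for n = 0 … 5 gives
prefix = 010100
slide a length-2 window over [0..1] … [4..5] (5 windows); first occurrence of each distinct factor:
  [  0..  1] 01
  [  1..  2] 10
  [  4..  5] 00
  (the other 2 windows repeat one of these)
distinct factors: {00, 01, 10}
count = 3  (Sturmian bound for length 2 is 3)


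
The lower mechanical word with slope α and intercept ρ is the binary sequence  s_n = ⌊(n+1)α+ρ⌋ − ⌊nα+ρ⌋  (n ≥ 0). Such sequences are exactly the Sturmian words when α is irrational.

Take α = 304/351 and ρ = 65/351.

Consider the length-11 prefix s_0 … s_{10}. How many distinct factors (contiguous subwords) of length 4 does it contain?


t_n = ⌊(n·304+65)/351⌋ for n = 0 … 11:
  n=0…9: ⌊65/351⌋=0 ⌊369/351⌋=1 ⌊673/351⌋=1 ⌊977/351⌋=2 ⌊1281/351⌋=3 ⌊1585/351⌋=4 ⌊1889/351⌋=5 ⌊2193/351⌋=6 ⌊2497/351⌋=7 ⌊2801/351⌋=7
  n=10…11: ⌊3105/351⌋=8 ⌊3409/351⌋=9
s_n = t_(n+1) − t_n for n = 0 … 10 gives
prefix = 10111111011
slide a length-4 window over [0..3] … [7..10] (8 windows); first occurrence of each distinct factor:
  [  0..  3] 1011
  [  1..  4] 0111
  [  2..  5] 1111
  [  5..  8] 1110
  [  6..  9] 1101
  (the other 3 windows repeat one of these)
distinct factors: {0111, 1011, 1101, 1110, 1111}
count = 5  (Sturmian bound for length 4 is 5)

5


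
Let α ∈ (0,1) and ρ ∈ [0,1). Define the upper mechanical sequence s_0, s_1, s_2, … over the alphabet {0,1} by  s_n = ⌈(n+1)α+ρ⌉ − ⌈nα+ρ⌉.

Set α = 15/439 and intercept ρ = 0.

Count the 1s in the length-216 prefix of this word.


8

#1s = Σ_{n=0}^{215} s_n = Σ_{n=0}^{215} (⌈(n+1)α+ρ⌉ − ⌈nα+ρ⌉)
the sum telescopes: every ⌈nα+ρ⌉ with 0 < n < 216 appears once with + and once with −, leaving ⌈216α+ρ⌉ − ⌈0·α+ρ⌉
216α + ρ = (216·15) / 439 = 3240/439
ρ = 0/439
⌈3240/439⌉ = 8,  ⌈0/439⌉ = 0
#1s = 8 − 0 = 8


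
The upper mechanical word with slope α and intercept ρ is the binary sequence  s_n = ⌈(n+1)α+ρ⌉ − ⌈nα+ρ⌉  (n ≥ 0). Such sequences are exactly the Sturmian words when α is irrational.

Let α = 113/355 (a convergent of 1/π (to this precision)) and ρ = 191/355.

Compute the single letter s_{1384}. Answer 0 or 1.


0

(n+1)α + ρ = (1385·113 + 191) / 355 = 156696/355
nα + ρ     = (1384·113 + 191) / 355 = 156583/355
⌈156696/355⌉ = 442,  ⌈156583/355⌉ = 442
s_{1384} = 442 − 442 = 0


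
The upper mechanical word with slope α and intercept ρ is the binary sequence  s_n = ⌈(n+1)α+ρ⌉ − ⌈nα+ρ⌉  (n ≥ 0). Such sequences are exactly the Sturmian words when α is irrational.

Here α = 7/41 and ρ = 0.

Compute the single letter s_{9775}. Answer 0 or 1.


(n+1)α + ρ = (9776·7) / 41 = 68432/41
nα + ρ     = (9775·7) / 41 = 68425/41
⌈68432/41⌉ = 1670,  ⌈68425/41⌉ = 1669
s_{9775} = 1670 − 1669 = 1

1


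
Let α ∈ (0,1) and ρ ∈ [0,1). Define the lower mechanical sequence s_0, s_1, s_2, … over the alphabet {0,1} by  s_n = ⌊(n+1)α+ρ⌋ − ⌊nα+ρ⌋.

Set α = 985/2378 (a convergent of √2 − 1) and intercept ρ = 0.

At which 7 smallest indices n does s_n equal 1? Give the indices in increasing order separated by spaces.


n=0: ⌊985/2378⌋−⌊0/2378⌋ = 0−0 = 0
n=1: ⌊1970/2378⌋−⌊985/2378⌋ = 0−0 = 0
n=2: ⌊2955/2378⌋−⌊1970/2378⌋ = 1−0 = 1  ← one
n=3: ⌊3940/2378⌋−⌊2955/2378⌋ = 1−1 = 0
n=4: ⌊4925/2378⌋−⌊3940/2378⌋ = 2−1 = 1  ← one
n=5: ⌊5910/2378⌋−⌊4925/2378⌋ = 2−2 = 0
n=6: ⌊6895/2378⌋−⌊5910/2378⌋ = 2−2 = 0
n=7: ⌊7880/2378⌋−⌊6895/2378⌋ = 3−2 = 1  ← one
n=8: ⌊8865/2378⌋−⌊7880/2378⌋ = 3−3 = 0
n=9: ⌊9850/2378⌋−⌊8865/2378⌋ = 4−3 = 1  ← one
n=10: ⌊10835/2378⌋−⌊9850/2378⌋ = 4−4 = 0
n=11: ⌊11820/2378⌋−⌊10835/2378⌋ = 4−4 = 0
n=12: ⌊12805/2378⌋−⌊11820/2378⌋ = 5−4 = 1  ← one
n=13: ⌊13790/2378⌋−⌊12805/2378⌋ = 5−5 = 0
n=14: ⌊14775/2378⌋−⌊13790/2378⌋ = 6−5 = 1  ← one
n=15: ⌊15760/2378⌋−⌊14775/2378⌋ = 6−6 = 0
n=16: ⌊16745/2378⌋−⌊15760/2378⌋ = 7−6 = 1  ← one
positions of the first 7 ones: 2 4 7 9 12 14 16

2 4 7 9 12 14 16


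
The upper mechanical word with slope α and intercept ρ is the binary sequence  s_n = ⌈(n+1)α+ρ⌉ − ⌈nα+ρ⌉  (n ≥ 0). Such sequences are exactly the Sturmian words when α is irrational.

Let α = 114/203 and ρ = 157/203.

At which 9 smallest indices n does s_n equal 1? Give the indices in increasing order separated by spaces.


n=0: ⌈271/203⌉−⌈157/203⌉ = 2−1 = 1  ← one
n=1: ⌈385/203⌉−⌈271/203⌉ = 2−2 = 0
n=2: ⌈499/203⌉−⌈385/203⌉ = 3−2 = 1  ← one
n=3: ⌈613/203⌉−⌈499/203⌉ = 4−3 = 1  ← one
n=4: ⌈727/203⌉−⌈613/203⌉ = 4−4 = 0
n=5: ⌈841/203⌉−⌈727/203⌉ = 5−4 = 1  ← one
n=6: ⌈955/203⌉−⌈841/203⌉ = 5−5 = 0
n=7: ⌈1069/203⌉−⌈955/203⌉ = 6−5 = 1  ← one
n=8: ⌈1183/203⌉−⌈1069/203⌉ = 6−6 = 0
n=9: ⌈1297/203⌉−⌈1183/203⌉ = 7−6 = 1  ← one
n=10: ⌈1411/203⌉−⌈1297/203⌉ = 7−7 = 0
n=11: ⌈1525/203⌉−⌈1411/203⌉ = 8−7 = 1  ← one
n=12: ⌈1639/203⌉−⌈1525/203⌉ = 9−8 = 1  ← one
n=13: ⌈1753/203⌉−⌈1639/203⌉ = 9−9 = 0
n=14: ⌈1867/203⌉−⌈1753/203⌉ = 10−9 = 1  ← one
positions of the first 9 ones: 0 2 3 5 7 9 11 12 14

0 2 3 5 7 9 11 12 14


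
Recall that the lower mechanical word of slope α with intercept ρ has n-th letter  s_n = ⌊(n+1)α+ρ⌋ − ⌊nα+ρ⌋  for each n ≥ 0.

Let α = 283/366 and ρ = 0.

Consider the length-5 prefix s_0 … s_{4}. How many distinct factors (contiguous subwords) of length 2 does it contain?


3

t_n = ⌊(n·283)/366⌋ for n = 0 … 5:
  n=0…5: ⌊0/366⌋=0 ⌊283/366⌋=0 ⌊566/366⌋=1 ⌊849/366⌋=2 ⌊1132/366⌋=3 ⌊1415/366⌋=3
s_n = t_(n+1) − t_n for n = 0 … 4 gives
prefix = 01110
slide a length-2 window over [0..1] … [3..4] (4 windows); first occurrence of each distinct factor:
  [  0..  1] 01
  [  1..  2] 11
  [  3..  4] 10
  (the other 1 window repeats one of these)
distinct factors: {01, 10, 11}
count = 3  (Sturmian bound for length 2 is 3)


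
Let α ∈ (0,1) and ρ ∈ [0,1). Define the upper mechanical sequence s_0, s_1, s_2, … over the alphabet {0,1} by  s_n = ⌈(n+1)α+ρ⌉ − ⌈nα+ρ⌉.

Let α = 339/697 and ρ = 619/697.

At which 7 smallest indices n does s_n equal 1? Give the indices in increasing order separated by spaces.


n=0: ⌈958/697⌉−⌈619/697⌉ = 2−1 = 1  ← one
n=1: ⌈1297/697⌉−⌈958/697⌉ = 2−2 = 0
n=2: ⌈1636/697⌉−⌈1297/697⌉ = 3−2 = 1  ← one
n=3: ⌈1975/697⌉−⌈1636/697⌉ = 3−3 = 0
n=4: ⌈2314/697⌉−⌈1975/697⌉ = 4−3 = 1  ← one
n=5: ⌈2653/697⌉−⌈2314/697⌉ = 4−4 = 0
n=6: ⌈2992/697⌉−⌈2653/697⌉ = 5−4 = 1  ← one
n=7: ⌈3331/697⌉−⌈2992/697⌉ = 5−5 = 0
n=8: ⌈3670/697⌉−⌈3331/697⌉ = 6−5 = 1  ← one
n=9: ⌈4009/697⌉−⌈3670/697⌉ = 6−6 = 0
n=10: ⌈4348/697⌉−⌈4009/697⌉ = 7−6 = 1  ← one
n=11: ⌈4687/697⌉−⌈4348/697⌉ = 7−7 = 0
n=12: ⌈5026/697⌉−⌈4687/697⌉ = 8−7 = 1  ← one
positions of the first 7 ones: 0 2 4 6 8 10 12

0 2 4 6 8 10 12


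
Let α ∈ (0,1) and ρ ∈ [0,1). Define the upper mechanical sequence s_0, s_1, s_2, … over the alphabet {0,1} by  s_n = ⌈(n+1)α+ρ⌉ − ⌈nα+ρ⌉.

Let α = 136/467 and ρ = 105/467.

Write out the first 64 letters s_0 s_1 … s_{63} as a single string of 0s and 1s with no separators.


0010001001001000100100010010001001000100100100010010001001000100

n=0: ⌈(1·136+105)/467⌉ − ⌈(0·136+105)/467⌉ = ⌈241/467⌉ − ⌈105/467⌉ = 1 − 1 = 0
n=1: ⌈(2·136+105)/467⌉ − ⌈(1·136+105)/467⌉ = ⌈377/467⌉ − ⌈241/467⌉ = 1 − 1 = 0
n=2: ⌈(3·136+105)/467⌉ − ⌈(2·136+105)/467⌉ = ⌈513/467⌉ − ⌈377/467⌉ = 2 − 1 = 1
n=3: ⌈(4·136+105)/467⌉ − ⌈(3·136+105)/467⌉ = ⌈649/467⌉ − ⌈513/467⌉ = 2 − 2 = 0
n=4: ⌈(5·136+105)/467⌉ − ⌈(4·136+105)/467⌉ = ⌈785/467⌉ − ⌈649/467⌉ = 2 − 2 = 0
n=5: ⌈(6·136+105)/467⌉ − ⌈(5·136+105)/467⌉ = ⌈921/467⌉ − ⌈785/467⌉ = 2 − 2 = 0
n=6: ⌈(7·136+105)/467⌉ − ⌈(6·136+105)/467⌉ = ⌈1057/467⌉ − ⌈921/467⌉ = 3 − 2 = 1
n=7: ⌈(8·136+105)/467⌉ − ⌈(7·136+105)/467⌉ = ⌈1193/467⌉ − ⌈1057/467⌉ = 3 − 3 = 0
n=8: ⌈(9·136+105)/467⌉ − ⌈(8·136+105)/467⌉ = ⌈1329/467⌉ − ⌈1193/467⌉ = 3 − 3 = 0
n=9: ⌈(10·136+105)/467⌉ − ⌈(9·136+105)/467⌉ = ⌈1465/467⌉ − ⌈1329/467⌉ = 4 − 3 = 1
n=10: ⌈(11·136+105)/467⌉ − ⌈(10·136+105)/467⌉ = ⌈1601/467⌉ − ⌈1465/467⌉ = 4 − 4 = 0
n=11: ⌈(12·136+105)/467⌉ − ⌈(11·136+105)/467⌉ = ⌈1737/467⌉ − ⌈1601/467⌉ = 4 − 4 = 0
n=12: ⌈(13·136+105)/467⌉ − ⌈(12·136+105)/467⌉ = ⌈1873/467⌉ − ⌈1737/467⌉ = 5 − 4 = 1
n=13: ⌈(14·136+105)/467⌉ − ⌈(13·136+105)/467⌉ = ⌈2009/467⌉ − ⌈1873/467⌉ = 5 − 5 = 0
n=14: ⌈(15·136+105)/467⌉ − ⌈(14·136+105)/467⌉ = ⌈2145/467⌉ − ⌈2009/467⌉ = 5 − 5 = 0
n=15: ⌈(16·136+105)/467⌉ − ⌈(15·136+105)/467⌉ = ⌈2281/467⌉ − ⌈2145/467⌉ = 5 − 5 = 0
n=16: ⌈(17·136+105)/467⌉ − ⌈(16·136+105)/467⌉ = ⌈2417/467⌉ − ⌈2281/467⌉ = 6 − 5 = 1
n=17: ⌈(18·136+105)/467⌉ − ⌈(17·136+105)/467⌉ = ⌈2553/467⌉ − ⌈2417/467⌉ = 6 − 6 = 0
n=18: ⌈(19·136+105)/467⌉ − ⌈(18·136+105)/467⌉ = ⌈2689/467⌉ − ⌈2553/467⌉ = 6 − 6 = 0
n=19: ⌈(20·136+105)/467⌉ − ⌈(19·136+105)/467⌉ = ⌈2825/467⌉ − ⌈2689/467⌉ = 7 − 6 = 1
n=20: ⌈(21·136+105)/467⌉ − ⌈(20·136+105)/467⌉ = ⌈2961/467⌉ − ⌈2825/467⌉ = 7 − 7 = 0
n=21: ⌈(22·136+105)/467⌉ − ⌈(21·136+105)/467⌉ = ⌈3097/467⌉ − ⌈2961/467⌉ = 7 − 7 = 0
n=22: ⌈(23·136+105)/467⌉ − ⌈(22·136+105)/467⌉ = ⌈3233/467⌉ − ⌈3097/467⌉ = 7 − 7 = 0
n=23: ⌈(24·136+105)/467⌉ − ⌈(23·136+105)/467⌉ = ⌈3369/467⌉ − ⌈3233/467⌉ = 8 − 7 = 1
n=24: ⌈(25·136+105)/467⌉ − ⌈(24·136+105)/467⌉ = ⌈3505/467⌉ − ⌈3369/467⌉ = 8 − 8 = 0
n=25: ⌈(26·136+105)/467⌉ − ⌈(25·136+105)/467⌉ = ⌈3641/467⌉ − ⌈3505/467⌉ = 8 − 8 = 0
n=26: ⌈(27·136+105)/467⌉ − ⌈(26·136+105)/467⌉ = ⌈3777/467⌉ − ⌈3641/467⌉ = 9 − 8 = 1
n=27: ⌈(28·136+105)/467⌉ − ⌈(27·136+105)/467⌉ = ⌈3913/467⌉ − ⌈3777/467⌉ = 9 − 9 = 0
n=28: ⌈(29·136+105)/467⌉ − ⌈(28·136+105)/467⌉ = ⌈4049/467⌉ − ⌈3913/467⌉ = 9 − 9 = 0
n=29: ⌈(30·136+105)/467⌉ − ⌈(29·136+105)/467⌉ = ⌈4185/467⌉ − ⌈4049/467⌉ = 9 − 9 = 0
n=30: ⌈(31·136+105)/467⌉ − ⌈(30·136+105)/467⌉ = ⌈4321/467⌉ − ⌈4185/467⌉ = 10 − 9 = 1
n=31: ⌈(32·136+105)/467⌉ − ⌈(31·136+105)/467⌉ = ⌈4457/467⌉ − ⌈4321/467⌉ = 10 − 10 = 0
n=32: ⌈(33·136+105)/467⌉ − ⌈(32·136+105)/467⌉ = ⌈4593/467⌉ − ⌈4457/467⌉ = 10 − 10 = 0
n=33: ⌈(34·136+105)/467⌉ − ⌈(33·136+105)/467⌉ = ⌈4729/467⌉ − ⌈4593/467⌉ = 11 − 10 = 1
n=34: ⌈(35·136+105)/467⌉ − ⌈(34·136+105)/467⌉ = ⌈4865/467⌉ − ⌈4729/467⌉ = 11 − 11 = 0
n=35: ⌈(36·136+105)/467⌉ − ⌈(35·136+105)/467⌉ = ⌈5001/467⌉ − ⌈4865/467⌉ = 11 − 11 = 0
n=36: ⌈(37·136+105)/467⌉ − ⌈(36·136+105)/467⌉ = ⌈5137/467⌉ − ⌈5001/467⌉ = 11 − 11 = 0
n=37: ⌈(38·136+105)/467⌉ − ⌈(37·136+105)/467⌉ = ⌈5273/467⌉ − ⌈5137/467⌉ = 12 − 11 = 1
n=38: ⌈(39·136+105)/467⌉ − ⌈(38·136+105)/467⌉ = ⌈5409/467⌉ − ⌈5273/467⌉ = 12 − 12 = 0
n=39: ⌈(40·136+105)/467⌉ − ⌈(39·136+105)/467⌉ = ⌈5545/467⌉ − ⌈5409/467⌉ = 12 − 12 = 0
n=40: ⌈(41·136+105)/467⌉ − ⌈(40·136+105)/467⌉ = ⌈5681/467⌉ − ⌈5545/467⌉ = 13 − 12 = 1
n=41: ⌈(42·136+105)/467⌉ − ⌈(41·136+105)/467⌉ = ⌈5817/467⌉ − ⌈5681/467⌉ = 13 − 13 = 0
n=42: ⌈(43·136+105)/467⌉ − ⌈(42·136+105)/467⌉ = ⌈5953/467⌉ − ⌈5817/467⌉ = 13 − 13 = 0
n=43: ⌈(44·136+105)/467⌉ − ⌈(43·136+105)/467⌉ = ⌈6089/467⌉ − ⌈5953/467⌉ = 14 − 13 = 1
n=44: ⌈(45·136+105)/467⌉ − ⌈(44·136+105)/467⌉ = ⌈6225/467⌉ − ⌈6089/467⌉ = 14 − 14 = 0
n=45: ⌈(46·136+105)/467⌉ − ⌈(45·136+105)/467⌉ = ⌈6361/467⌉ − ⌈6225/467⌉ = 14 − 14 = 0
n=46: ⌈(47·136+105)/467⌉ − ⌈(46·136+105)/467⌉ = ⌈6497/467⌉ − ⌈6361/467⌉ = 14 − 14 = 0
n=47: ⌈(48·136+105)/467⌉ − ⌈(47·136+105)/467⌉ = ⌈6633/467⌉ − ⌈6497/467⌉ = 15 − 14 = 1
n=48: ⌈(49·136+105)/467⌉ − ⌈(48·136+105)/467⌉ = ⌈6769/467⌉ − ⌈6633/467⌉ = 15 − 15 = 0
n=49: ⌈(50·136+105)/467⌉ − ⌈(49·136+105)/467⌉ = ⌈6905/467⌉ − ⌈6769/467⌉ = 15 − 15 = 0
n=50: ⌈(51·136+105)/467⌉ − ⌈(50·136+105)/467⌉ = ⌈7041/467⌉ − ⌈6905/467⌉ = 16 − 15 = 1
n=51: ⌈(52·136+105)/467⌉ − ⌈(51·136+105)/467⌉ = ⌈7177/467⌉ − ⌈7041/467⌉ = 16 − 16 = 0
n=52: ⌈(53·136+105)/467⌉ − ⌈(52·136+105)/467⌉ = ⌈7313/467⌉ − ⌈7177/467⌉ = 16 − 16 = 0
n=53: ⌈(54·136+105)/467⌉ − ⌈(53·136+105)/467⌉ = ⌈7449/467⌉ − ⌈7313/467⌉ = 16 − 16 = 0
n=54: ⌈(55·136+105)/467⌉ − ⌈(54·136+105)/467⌉ = ⌈7585/467⌉ − ⌈7449/467⌉ = 17 − 16 = 1
n=55: ⌈(56·136+105)/467⌉ − ⌈(55·136+105)/467⌉ = ⌈7721/467⌉ − ⌈7585/467⌉ = 17 − 17 = 0
n=56: ⌈(57·136+105)/467⌉ − ⌈(56·136+105)/467⌉ = ⌈7857/467⌉ − ⌈7721/467⌉ = 17 − 17 = 0
n=57: ⌈(58·136+105)/467⌉ − ⌈(57·136+105)/467⌉ = ⌈7993/467⌉ − ⌈7857/467⌉ = 18 − 17 = 1
n=58: ⌈(59·136+105)/467⌉ − ⌈(58·136+105)/467⌉ = ⌈8129/467⌉ − ⌈7993/467⌉ = 18 − 18 = 0
n=59: ⌈(60·136+105)/467⌉ − ⌈(59·136+105)/467⌉ = ⌈8265/467⌉ − ⌈8129/467⌉ = 18 − 18 = 0
n=60: ⌈(61·136+105)/467⌉ − ⌈(60·136+105)/467⌉ = ⌈8401/467⌉ − ⌈8265/467⌉ = 18 − 18 = 0
n=61: ⌈(62·136+105)/467⌉ − ⌈(61·136+105)/467⌉ = ⌈8537/467⌉ − ⌈8401/467⌉ = 19 − 18 = 1
n=62: ⌈(63·136+105)/467⌉ − ⌈(62·136+105)/467⌉ = ⌈8673/467⌉ − ⌈8537/467⌉ = 19 − 19 = 0
n=63: ⌈(64·136+105)/467⌉ − ⌈(63·136+105)/467⌉ = ⌈8809/467⌉ − ⌈8673/467⌉ = 19 − 19 = 0


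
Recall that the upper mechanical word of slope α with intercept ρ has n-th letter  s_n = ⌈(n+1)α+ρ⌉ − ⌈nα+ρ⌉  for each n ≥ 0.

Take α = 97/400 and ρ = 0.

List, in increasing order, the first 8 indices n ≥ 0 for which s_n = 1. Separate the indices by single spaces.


n=0: ⌈97/400⌉−⌈0/400⌉ = 1−0 = 1  ← one
n=1: ⌈194/400⌉−⌈97/400⌉ = 1−1 = 0
n=2: ⌈291/400⌉−⌈194/400⌉ = 1−1 = 0
n=3: ⌈388/400⌉−⌈291/400⌉ = 1−1 = 0
n=4: ⌈485/400⌉−⌈388/400⌉ = 2−1 = 1  ← one
n=5: ⌈582/400⌉−⌈485/400⌉ = 2−2 = 0
n=6: ⌈679/400⌉−⌈582/400⌉ = 2−2 = 0
n=7: ⌈776/400⌉−⌈679/400⌉ = 2−2 = 0
n=8: ⌈873/400⌉−⌈776/400⌉ = 3−2 = 1  ← one
n=9: ⌈970/400⌉−⌈873/400⌉ = 3−3 = 0
n=10: ⌈1067/400⌉−⌈970/400⌉ = 3−3 = 0
n=11: ⌈1164/400⌉−⌈1067/400⌉ = 3−3 = 0
n=12: ⌈1261/400⌉−⌈1164/400⌉ = 4−3 = 1  ← one
n=13: ⌈1358/400⌉−⌈1261/400⌉ = 4−4 = 0
n=14: ⌈1455/400⌉−⌈1358/400⌉ = 4−4 = 0
n=15: ⌈1552/400⌉−⌈1455/400⌉ = 4−4 = 0
n=16: ⌈1649/400⌉−⌈1552/400⌉ = 5−4 = 1  ← one
n=17: ⌈1746/400⌉−⌈1649/400⌉ = 5−5 = 0
n=18: ⌈1843/400⌉−⌈1746/400⌉ = 5−5 = 0
n=19: ⌈1940/400⌉−⌈1843/400⌉ = 5−5 = 0
n=20: ⌈2037/400⌉−⌈1940/400⌉ = 6−5 = 1  ← one
n=21: ⌈2134/400⌉−⌈2037/400⌉ = 6−6 = 0
n=22: ⌈2231/400⌉−⌈2134/400⌉ = 6−6 = 0
n=23: ⌈2328/400⌉−⌈2231/400⌉ = 6−6 = 0
n=24: ⌈2425/400⌉−⌈2328/400⌉ = 7−6 = 1  ← one
n=25: ⌈2522/400⌉−⌈2425/400⌉ = 7−7 = 0
n=26: ⌈2619/400⌉−⌈2522/400⌉ = 7−7 = 0
n=27: ⌈2716/400⌉−⌈2619/400⌉ = 7−7 = 0
n=28: ⌈2813/400⌉−⌈2716/400⌉ = 8−7 = 1  ← one
positions of the first 8 ones: 0 4 8 12 16 20 24 28

0 4 8 12 16 20 24 28


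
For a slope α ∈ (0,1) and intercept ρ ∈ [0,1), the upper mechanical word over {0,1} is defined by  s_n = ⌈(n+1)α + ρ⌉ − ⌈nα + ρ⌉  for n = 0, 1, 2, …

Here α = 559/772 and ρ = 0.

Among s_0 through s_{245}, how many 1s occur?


179

#1s = Σ_{n=0}^{245} s_n = Σ_{n=0}^{245} (⌈(n+1)α+ρ⌉ − ⌈nα+ρ⌉)
the sum telescopes: every ⌈nα+ρ⌉ with 0 < n < 246 appears once with + and once with −, leaving ⌈246α+ρ⌉ − ⌈0·α+ρ⌉
246α + ρ = (246·559) / 772 = 137514/772
ρ = 0/772
⌈137514/772⌉ = 179,  ⌈0/772⌉ = 0
#1s = 179 − 0 = 179


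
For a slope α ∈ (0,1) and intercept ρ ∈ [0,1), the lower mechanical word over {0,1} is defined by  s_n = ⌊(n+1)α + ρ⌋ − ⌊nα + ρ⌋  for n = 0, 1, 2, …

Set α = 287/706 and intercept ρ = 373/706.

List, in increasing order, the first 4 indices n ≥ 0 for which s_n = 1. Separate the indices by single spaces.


n=0: ⌊660/706⌋−⌊373/706⌋ = 0−0 = 0
n=1: ⌊947/706⌋−⌊660/706⌋ = 1−0 = 1  ← one
n=2: ⌊1234/706⌋−⌊947/706⌋ = 1−1 = 0
n=3: ⌊1521/706⌋−⌊1234/706⌋ = 2−1 = 1  ← one
n=4: ⌊1808/706⌋−⌊1521/706⌋ = 2−2 = 0
n=5: ⌊2095/706⌋−⌊1808/706⌋ = 2−2 = 0
n=6: ⌊2382/706⌋−⌊2095/706⌋ = 3−2 = 1  ← one
n=7: ⌊2669/706⌋−⌊2382/706⌋ = 3−3 = 0
n=8: ⌊2956/706⌋−⌊2669/706⌋ = 4−3 = 1  ← one
positions of the first 4 ones: 1 3 6 8

1 3 6 8


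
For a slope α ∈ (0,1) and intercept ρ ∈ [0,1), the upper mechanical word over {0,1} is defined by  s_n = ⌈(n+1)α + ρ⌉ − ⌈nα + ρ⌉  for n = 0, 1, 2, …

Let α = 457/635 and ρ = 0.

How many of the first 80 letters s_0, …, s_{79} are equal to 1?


58

#1s = Σ_{n=0}^{79} s_n = Σ_{n=0}^{79} (⌈(n+1)α+ρ⌉ − ⌈nα+ρ⌉)
the sum telescopes: every ⌈nα+ρ⌉ with 0 < n < 80 appears once with + and once with −, leaving ⌈80α+ρ⌉ − ⌈0·α+ρ⌉
80α + ρ = (80·457) / 635 = 36560/635
ρ = 0/635
⌈36560/635⌉ = 58,  ⌈0/635⌉ = 0
#1s = 58 − 0 = 58


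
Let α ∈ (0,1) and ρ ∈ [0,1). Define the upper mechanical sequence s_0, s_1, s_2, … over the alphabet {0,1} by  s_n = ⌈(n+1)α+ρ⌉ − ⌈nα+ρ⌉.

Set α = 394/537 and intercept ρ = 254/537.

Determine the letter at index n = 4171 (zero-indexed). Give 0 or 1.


(n+1)α + ρ = (4172·394 + 254) / 537 = 1644022/537
nα + ρ     = (4171·394 + 254) / 537 = 1643628/537
⌈1644022/537⌉ = 3062,  ⌈1643628/537⌉ = 3061
s_{4171} = 3062 − 3061 = 1

1


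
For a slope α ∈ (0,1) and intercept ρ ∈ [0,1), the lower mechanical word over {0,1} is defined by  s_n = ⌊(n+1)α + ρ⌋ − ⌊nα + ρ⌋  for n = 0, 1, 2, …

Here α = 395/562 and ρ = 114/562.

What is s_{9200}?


1

(n+1)α + ρ = (9201·395 + 114) / 562 = 3634509/562
nα + ρ     = (9200·395 + 114) / 562 = 3634114/562
⌊3634509/562⌋ = 6467,  ⌊3634114/562⌋ = 6466
s_{9200} = 6467 − 6466 = 1


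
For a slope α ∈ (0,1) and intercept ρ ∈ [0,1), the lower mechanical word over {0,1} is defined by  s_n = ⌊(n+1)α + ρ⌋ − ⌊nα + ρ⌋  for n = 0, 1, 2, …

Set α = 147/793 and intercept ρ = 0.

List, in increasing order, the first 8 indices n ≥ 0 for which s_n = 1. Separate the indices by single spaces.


n=0: ⌊147/793⌋−⌊0/793⌋ = 0−0 = 0
n=1: ⌊294/793⌋−⌊147/793⌋ = 0−0 = 0
n=2: ⌊441/793⌋−⌊294/793⌋ = 0−0 = 0
n=3: ⌊588/793⌋−⌊441/793⌋ = 0−0 = 0
n=4: ⌊735/793⌋−⌊588/793⌋ = 0−0 = 0
n=5: ⌊882/793⌋−⌊735/793⌋ = 1−0 = 1  ← one
n=6: ⌊1029/793⌋−⌊882/793⌋ = 1−1 = 0
n=7: ⌊1176/793⌋−⌊1029/793⌋ = 1−1 = 0
n=8: ⌊1323/793⌋−⌊1176/793⌋ = 1−1 = 0
n=9: ⌊1470/793⌋−⌊1323/793⌋ = 1−1 = 0
n=10: ⌊1617/793⌋−⌊1470/793⌋ = 2−1 = 1  ← one
n=11: ⌊1764/793⌋−⌊1617/793⌋ = 2−2 = 0
n=12: ⌊1911/793⌋−⌊1764/793⌋ = 2−2 = 0
n=13: ⌊2058/793⌋−⌊1911/793⌋ = 2−2 = 0
n=14: ⌊2205/793⌋−⌊2058/793⌋ = 2−2 = 0
n=15: ⌊2352/793⌋−⌊2205/793⌋ = 2−2 = 0
n=16: ⌊2499/793⌋−⌊2352/793⌋ = 3−2 = 1  ← one
n=17: ⌊2646/793⌋−⌊2499/793⌋ = 3−3 = 0
n=18: ⌊2793/793⌋−⌊2646/793⌋ = 3−3 = 0
n=19: ⌊2940/793⌋−⌊2793/793⌋ = 3−3 = 0
n=20: ⌊3087/793⌋−⌊2940/793⌋ = 3−3 = 0
n=21: ⌊3234/793⌋−⌊3087/793⌋ = 4−3 = 1  ← one
n=22: ⌊3381/793⌋−⌊3234/793⌋ = 4−4 = 0
n=23: ⌊3528/793⌋−⌊3381/793⌋ = 4−4 = 0
n=24: ⌊3675/793⌋−⌊3528/793⌋ = 4−4 = 0
n=25: ⌊3822/793⌋−⌊3675/793⌋ = 4−4 = 0
n=26: ⌊3969/793⌋−⌊3822/793⌋ = 5−4 = 1  ← one
n=27: ⌊4116/793⌋−⌊3969/793⌋ = 5−5 = 0
n=28: ⌊4263/793⌋−⌊4116/793⌋ = 5−5 = 0
n=29: ⌊4410/793⌋−⌊4263/793⌋ = 5−5 = 0
n=30: ⌊4557/793⌋−⌊4410/793⌋ = 5−5 = 0
n=31: ⌊4704/793⌋−⌊4557/793⌋ = 5−5 = 0
n=32: ⌊4851/793⌋−⌊4704/793⌋ = 6−5 = 1  ← one
n=33: ⌊4998/793⌋−⌊4851/793⌋ = 6−6 = 0
n=34: ⌊5145/793⌋−⌊4998/793⌋ = 6−6 = 0
n=35: ⌊5292/793⌋−⌊5145/793⌋ = 6−6 = 0
n=36: ⌊5439/793⌋−⌊5292/793⌋ = 6−6 = 0
n=37: ⌊5586/793⌋−⌊5439/793⌋ = 7−6 = 1  ← one
n=38: ⌊5733/793⌋−⌊5586/793⌋ = 7−7 = 0
n=39: ⌊5880/793⌋−⌊5733/793⌋ = 7−7 = 0
n=40: ⌊6027/793⌋−⌊5880/793⌋ = 7−7 = 0
n=41: ⌊6174/793⌋−⌊6027/793⌋ = 7−7 = 0
n=42: ⌊6321/793⌋−⌊6174/793⌋ = 7−7 = 0
n=43: ⌊6468/793⌋−⌊6321/793⌋ = 8−7 = 1  ← one
positions of the first 8 ones: 5 10 16 21 26 32 37 43

5 10 16 21 26 32 37 43


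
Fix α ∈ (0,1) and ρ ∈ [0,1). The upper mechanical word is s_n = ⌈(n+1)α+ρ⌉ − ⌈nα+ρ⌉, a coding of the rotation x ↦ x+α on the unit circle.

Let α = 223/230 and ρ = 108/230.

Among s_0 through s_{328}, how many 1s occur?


319

#1s = Σ_{n=0}^{328} s_n = Σ_{n=0}^{328} (⌈(n+1)α+ρ⌉ − ⌈nα+ρ⌉)
the sum telescopes: every ⌈nα+ρ⌉ with 0 < n < 329 appears once with + and once with −, leaving ⌈329α+ρ⌉ − ⌈0·α+ρ⌉
329α + ρ = (329·223 + 108) / 230 = 73475/230
ρ = 108/230
⌈73475/230⌉ = 320,  ⌈108/230⌉ = 1
#1s = 320 − 1 = 319


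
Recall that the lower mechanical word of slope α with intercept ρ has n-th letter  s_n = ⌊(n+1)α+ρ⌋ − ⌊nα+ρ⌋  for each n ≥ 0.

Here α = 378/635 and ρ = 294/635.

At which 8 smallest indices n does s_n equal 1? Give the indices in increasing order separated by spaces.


n=0: ⌊672/635⌋−⌊294/635⌋ = 1−0 = 1  ← one
n=1: ⌊1050/635⌋−⌊672/635⌋ = 1−1 = 0
n=2: ⌊1428/635⌋−⌊1050/635⌋ = 2−1 = 1  ← one
n=3: ⌊1806/635⌋−⌊1428/635⌋ = 2−2 = 0
n=4: ⌊2184/635⌋−⌊1806/635⌋ = 3−2 = 1  ← one
n=5: ⌊2562/635⌋−⌊2184/635⌋ = 4−3 = 1  ← one
n=6: ⌊2940/635⌋−⌊2562/635⌋ = 4−4 = 0
n=7: ⌊3318/635⌋−⌊2940/635⌋ = 5−4 = 1  ← one
n=8: ⌊3696/635⌋−⌊3318/635⌋ = 5−5 = 0
n=9: ⌊4074/635⌋−⌊3696/635⌋ = 6−5 = 1  ← one
n=10: ⌊4452/635⌋−⌊4074/635⌋ = 7−6 = 1  ← one
n=11: ⌊4830/635⌋−⌊4452/635⌋ = 7−7 = 0
n=12: ⌊5208/635⌋−⌊4830/635⌋ = 8−7 = 1  ← one
positions of the first 8 ones: 0 2 4 5 7 9 10 12

0 2 4 5 7 9 10 12


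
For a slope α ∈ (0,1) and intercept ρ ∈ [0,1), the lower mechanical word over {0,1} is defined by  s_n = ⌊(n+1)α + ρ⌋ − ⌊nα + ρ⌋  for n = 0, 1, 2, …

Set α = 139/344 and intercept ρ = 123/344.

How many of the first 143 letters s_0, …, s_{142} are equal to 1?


#1s = Σ_{n=0}^{142} s_n = Σ_{n=0}^{142} (⌊(n+1)α+ρ⌋ − ⌊nα+ρ⌋)
the sum telescopes: every ⌊nα+ρ⌋ with 0 < n < 143 appears once with + and once with −, leaving ⌊143α+ρ⌋ − ⌊0·α+ρ⌋
143α + ρ = (143·139 + 123) / 344 = 20000/344
ρ = 123/344
⌊20000/344⌋ = 58,  ⌊123/344⌋ = 0
#1s = 58 − 0 = 58

58


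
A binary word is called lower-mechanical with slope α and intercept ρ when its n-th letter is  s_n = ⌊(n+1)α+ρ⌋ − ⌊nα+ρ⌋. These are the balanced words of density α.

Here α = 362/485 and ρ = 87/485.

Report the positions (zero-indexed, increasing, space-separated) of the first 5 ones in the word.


1 2 3 5 6

n=0: ⌊449/485⌋−⌊87/485⌋ = 0−0 = 0
n=1: ⌊811/485⌋−⌊449/485⌋ = 1−0 = 1  ← one
n=2: ⌊1173/485⌋−⌊811/485⌋ = 2−1 = 1  ← one
n=3: ⌊1535/485⌋−⌊1173/485⌋ = 3−2 = 1  ← one
n=4: ⌊1897/485⌋−⌊1535/485⌋ = 3−3 = 0
n=5: ⌊2259/485⌋−⌊1897/485⌋ = 4−3 = 1  ← one
n=6: ⌊2621/485⌋−⌊2259/485⌋ = 5−4 = 1  ← one
positions of the first 5 ones: 1 2 3 5 6


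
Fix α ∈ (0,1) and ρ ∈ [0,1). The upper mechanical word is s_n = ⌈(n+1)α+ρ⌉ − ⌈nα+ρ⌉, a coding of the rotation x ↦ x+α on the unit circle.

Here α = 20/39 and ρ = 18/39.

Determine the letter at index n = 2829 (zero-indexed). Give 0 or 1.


(n+1)α + ρ = (2830·20 + 18) / 39 = 56618/39
nα + ρ     = (2829·20 + 18) / 39 = 56598/39
⌈56618/39⌉ = 1452,  ⌈56598/39⌉ = 1452
s_{2829} = 1452 − 1452 = 0

0


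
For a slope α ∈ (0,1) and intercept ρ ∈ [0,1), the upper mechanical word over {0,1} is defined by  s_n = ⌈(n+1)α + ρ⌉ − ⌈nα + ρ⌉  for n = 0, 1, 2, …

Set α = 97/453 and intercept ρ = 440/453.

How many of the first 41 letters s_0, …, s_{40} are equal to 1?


9

#1s = Σ_{n=0}^{40} s_n = Σ_{n=0}^{40} (⌈(n+1)α+ρ⌉ − ⌈nα+ρ⌉)
the sum telescopes: every ⌈nα+ρ⌉ with 0 < n < 41 appears once with + and once with −, leaving ⌈41α+ρ⌉ − ⌈0·α+ρ⌉
41α + ρ = (41·97 + 440) / 453 = 4417/453
ρ = 440/453
⌈4417/453⌉ = 10,  ⌈440/453⌉ = 1
#1s = 10 − 1 = 9


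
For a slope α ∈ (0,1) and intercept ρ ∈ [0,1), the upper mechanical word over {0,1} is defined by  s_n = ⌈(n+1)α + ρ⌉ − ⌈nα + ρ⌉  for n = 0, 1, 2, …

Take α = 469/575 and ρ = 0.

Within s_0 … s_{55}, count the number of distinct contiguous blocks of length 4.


t_n = ⌈(n·469)/575⌉ for n = 0 … 56:
  n=0…9: ⌈0/575⌉=0 ⌈469/575⌉=1 ⌈938/575⌉=2 ⌈1407/575⌉=3 ⌈1876/575⌉=4 ⌈2345/575⌉=5 ⌈2814/575⌉=5 ⌈3283/575⌉=6 ⌈3752/575⌉=7 ⌈4221/575⌉=8
  n=10…19: ⌈4690/575⌉=9 ⌈5159/575⌉=9 ⌈5628/575⌉=10 ⌈6097/575⌉=11 ⌈6566/575⌉=12 ⌈7035/575⌉=13 ⌈7504/575⌉=14 ⌈7973/575⌉=14 ⌈8442/575⌉=15 ⌈8911/575⌉=16
  n=20…29: ⌈9380/575⌉=17 ⌈9849/575⌉=18 ⌈10318/575⌉=18 ⌈10787/575⌉=19 ⌈11256/575⌉=20 ⌈11725/575⌉=21 ⌈12194/575⌉=22 ⌈12663/575⌉=23 ⌈13132/575⌉=23 ⌈13601/575⌉=24
  n=30…39: ⌈14070/575⌉=25 ⌈14539/575⌉=26 ⌈15008/575⌉=27 ⌈15477/575⌉=27 ⌈15946/575⌉=28 ⌈16415/575⌉=29 ⌈16884/575⌉=30 ⌈17353/575⌉=31 ⌈17822/575⌉=31 ⌈18291/575⌉=32
  n=40…49: ⌈18760/575⌉=33 ⌈19229/575⌉=34 ⌈19698/575⌉=35 ⌈20167/575⌉=36 ⌈20636/575⌉=36 ⌈21105/575⌉=37 ⌈21574/575⌉=38 ⌈22043/575⌉=39 ⌈22512/575⌉=40 ⌈22981/575⌉=40
  n=50…56: ⌈23450/575⌉=41 ⌈23919/575⌉=42 ⌈24388/575⌉=43 ⌈24857/575⌉=44 ⌈25326/575⌉=45 ⌈25795/575⌉=45 ⌈26264/575⌉=46
s_n = t_(n+1) − t_n for n = 0 … 55 gives
prefix = 11111011110111110111101111101111011110111110111101111101
slide a length-4 window over [0..3] … [52..55] (53 windows); first occurrence of each distinct factor:
  [  0..  3] 1111
  [  2..  5] 1110
  [  3..  6] 1101
  [  4..  7] 1011
  [  5..  8] 0111
  (the other 48 windows repeat one of these)
distinct factors: {0111, 1011, 1101, 1110, 1111}
count = 5  (Sturmian bound for length 4 is 5)

5


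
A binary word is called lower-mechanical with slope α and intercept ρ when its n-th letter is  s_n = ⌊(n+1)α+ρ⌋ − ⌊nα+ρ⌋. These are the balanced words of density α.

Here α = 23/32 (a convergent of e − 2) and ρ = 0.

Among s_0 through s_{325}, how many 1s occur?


#1s = Σ_{n=0}^{325} s_n = Σ_{n=0}^{325} (⌊(n+1)α+ρ⌋ − ⌊nα+ρ⌋)
the sum telescopes: every ⌊nα+ρ⌋ with 0 < n < 326 appears once with + and once with −, leaving ⌊326α+ρ⌋ − ⌊0·α+ρ⌋
326α + ρ = (326·23) / 32 = 7498/32
ρ = 0/32
⌊7498/32⌋ = 234,  ⌊0/32⌋ = 0
#1s = 234 − 0 = 234

234


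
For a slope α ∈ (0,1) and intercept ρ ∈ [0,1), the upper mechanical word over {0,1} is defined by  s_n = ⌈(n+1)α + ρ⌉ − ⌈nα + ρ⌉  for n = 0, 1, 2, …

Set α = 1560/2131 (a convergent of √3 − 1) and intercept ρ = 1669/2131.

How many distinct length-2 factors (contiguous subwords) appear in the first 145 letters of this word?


3

t_n = ⌈(n·1560+1669)/2131⌉ for n = 0 … 145:
  n=0…9: ⌈1669/2131⌉=1 ⌈3229/2131⌉=2 ⌈4789/2131⌉=3 ⌈6349/2131⌉=3 ⌈7909/2131⌉=4 ⌈9469/2131⌉=5 ⌈11029/2131⌉=6 ⌈12589/2131⌉=6 ⌈14149/2131⌉=7 ⌈15709/2131⌉=8
  n=10…19: ⌈17269/2131⌉=9 ⌈18829/2131⌉=9 ⌈20389/2131⌉=10 ⌈21949/2131⌉=11 ⌈23509/2131⌉=12 ⌈25069/2131⌉=12 ⌈26629/2131⌉=13 ⌈28189/2131⌉=14 ⌈29749/2131⌉=14 ⌈31309/2131⌉=15
  n=20…29: ⌈32869/2131⌉=16 ⌈34429/2131⌉=17 ⌈35989/2131⌉=17 ⌈37549/2131⌉=18 ⌈39109/2131⌉=19 ⌈40669/2131⌉=20 ⌈42229/2131⌉=20 ⌈43789/2131⌉=21 ⌈45349/2131⌉=22 ⌈46909/2131⌉=23
  n=30…39: ⌈48469/2131⌉=23 ⌈50029/2131⌉=24 ⌈51589/2131⌉=25 ⌈53149/2131⌉=25 ⌈54709/2131⌉=26 ⌈56269/2131⌉=27 ⌈57829/2131⌉=28 ⌈59389/2131⌉=28 ⌈60949/2131⌉=29 ⌈62509/2131⌉=30
  n=40…49: ⌈64069/2131⌉=31 ⌈65629/2131⌉=31 ⌈67189/2131⌉=32 ⌈68749/2131⌉=33 ⌈70309/2131⌉=33 ⌈71869/2131⌉=34 ⌈73429/2131⌉=35 ⌈74989/2131⌉=36 ⌈76549/2131⌉=36 ⌈78109/2131⌉=37
  n=50…59: ⌈79669/2131⌉=38 ⌈81229/2131⌉=39 ⌈82789/2131⌉=39 ⌈84349/2131⌉=40 ⌈85909/2131⌉=41 ⌈87469/2131⌉=42 ⌈89029/2131⌉=42 ⌈90589/2131⌉=43 ⌈92149/2131⌉=44 ⌈93709/2131⌉=44
  n=60…69: ⌈95269/2131⌉=45 ⌈96829/2131⌉=46 ⌈98389/2131⌉=47 ⌈99949/2131⌉=47 ⌈101509/2131⌉=48 ⌈103069/2131⌉=49 ⌈104629/2131⌉=50 ⌈106189/2131⌉=50 ⌈107749/2131⌉=51 ⌈109309/2131⌉=52
  n=70…79: ⌈110869/2131⌉=53 ⌈112429/2131⌉=53 ⌈113989/2131⌉=54 ⌈115549/2131⌉=55 ⌈117109/2131⌉=55 ⌈118669/2131⌉=56 ⌈120229/2131⌉=57 ⌈121789/2131⌉=58 ⌈123349/2131⌉=58 ⌈124909/2131⌉=59
  n=80…89: ⌈126469/2131⌉=60 ⌈128029/2131⌉=61 ⌈129589/2131⌉=61 ⌈131149/2131⌉=62 ⌈132709/2131⌉=63 ⌈134269/2131⌉=64 ⌈135829/2131⌉=64 ⌈137389/2131⌉=65 ⌈138949/2131⌉=66 ⌈140509/2131⌉=66
  n=90…99: ⌈142069/2131⌉=67 ⌈143629/2131⌉=68 ⌈145189/2131⌉=69 ⌈146749/2131⌉=69 ⌈148309/2131⌉=70 ⌈149869/2131⌉=71 ⌈151429/2131⌉=72 ⌈152989/2131⌉=72 ⌈154549/2131⌉=73 ⌈156109/2131⌉=74
  n=100…109: ⌈157669/2131⌉=74 ⌈159229/2131⌉=75 ⌈160789/2131⌉=76 ⌈162349/2131⌉=77 ⌈163909/2131⌉=77 ⌈165469/2131⌉=78 ⌈167029/2131⌉=79 ⌈168589/2131⌉=80 ⌈170149/2131⌉=80 ⌈171709/2131⌉=81
  n=110…119: ⌈173269/2131⌉=82 ⌈174829/2131⌉=83 ⌈176389/2131⌉=83 ⌈177949/2131⌉=84 ⌈179509/2131⌉=85 ⌈181069/2131⌉=85 ⌈182629/2131⌉=86 ⌈184189/2131⌉=87 ⌈185749/2131⌉=88 ⌈187309/2131⌉=88
  n=120…129: ⌈188869/2131⌉=89 ⌈190429/2131⌉=90 ⌈191989/2131⌉=91 ⌈193549/2131⌉=91 ⌈195109/2131⌉=92 ⌈196669/2131⌉=93 ⌈198229/2131⌉=94 ⌈199789/2131⌉=94 ⌈201349/2131⌉=95 ⌈202909/2131⌉=96
  n=130…139: ⌈204469/2131⌉=96 ⌈206029/2131⌉=97 ⌈207589/2131⌉=98 ⌈209149/2131⌉=99 ⌈210709/2131⌉=99 ⌈212269/2131⌉=100 ⌈213829/2131⌉=101 ⌈215389/2131⌉=102 ⌈216949/2131⌉=102 ⌈218509/2131⌉=103
  n=140…145: ⌈220069/2131⌉=104 ⌈221629/2131⌉=105 ⌈223189/2131⌉=105 ⌈224749/2131⌉=106 ⌈226309/2131⌉=107 ⌈227869/2131⌉=107
s_n = t_(n+1) − t_n for n = 0 … 144 gives
prefix = 1101110111011101101110111011101101110111011011101110111011011101110111011011101110111011011101110110111011101110110111011101110110111011101110110
slide a length-2 window over [0..1] … [143..144] (144 windows); first occurrence of each distinct factor:
  [  0..  1] 11
  [  1..  2] 10
  [  2..  3] 01
  (the other 141 windows repeat one of these)
distinct factors: {01, 10, 11}
count = 3  (Sturmian bound for length 2 is 3)


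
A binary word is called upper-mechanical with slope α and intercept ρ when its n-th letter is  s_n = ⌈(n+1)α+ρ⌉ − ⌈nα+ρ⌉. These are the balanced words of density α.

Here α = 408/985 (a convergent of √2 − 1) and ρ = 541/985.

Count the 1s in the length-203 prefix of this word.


#1s = Σ_{n=0}^{202} s_n = Σ_{n=0}^{202} (⌈(n+1)α+ρ⌉ − ⌈nα+ρ⌉)
the sum telescopes: every ⌈nα+ρ⌉ with 0 < n < 203 appears once with + and once with −, leaving ⌈203α+ρ⌉ − ⌈0·α+ρ⌉
203α + ρ = (203·408 + 541) / 985 = 83365/985
ρ = 541/985
⌈83365/985⌉ = 85,  ⌈541/985⌉ = 1
#1s = 85 − 1 = 84

84


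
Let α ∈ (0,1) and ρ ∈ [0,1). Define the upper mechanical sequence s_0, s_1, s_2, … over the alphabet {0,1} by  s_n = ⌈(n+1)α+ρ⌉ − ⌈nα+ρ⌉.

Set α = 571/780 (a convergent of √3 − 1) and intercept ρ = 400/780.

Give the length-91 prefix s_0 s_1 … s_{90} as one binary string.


1011101110111011011101110111011011101110110111011101110110111011101110110111011101110110111

n=0: ⌈(1·571+400)/780⌉ − ⌈(0·571+400)/780⌉ = ⌈971/780⌉ − ⌈400/780⌉ = 2 − 1 = 1
n=1: ⌈(2·571+400)/780⌉ − ⌈(1·571+400)/780⌉ = ⌈1542/780⌉ − ⌈971/780⌉ = 2 − 2 = 0
n=2: ⌈(3·571+400)/780⌉ − ⌈(2·571+400)/780⌉ = ⌈2113/780⌉ − ⌈1542/780⌉ = 3 − 2 = 1
n=3: ⌈(4·571+400)/780⌉ − ⌈(3·571+400)/780⌉ = ⌈2684/780⌉ − ⌈2113/780⌉ = 4 − 3 = 1
n=4: ⌈(5·571+400)/780⌉ − ⌈(4·571+400)/780⌉ = ⌈3255/780⌉ − ⌈2684/780⌉ = 5 − 4 = 1
n=5: ⌈(6·571+400)/780⌉ − ⌈(5·571+400)/780⌉ = ⌈3826/780⌉ − ⌈3255/780⌉ = 5 − 5 = 0
n=6: ⌈(7·571+400)/780⌉ − ⌈(6·571+400)/780⌉ = ⌈4397/780⌉ − ⌈3826/780⌉ = 6 − 5 = 1
n=7: ⌈(8·571+400)/780⌉ − ⌈(7·571+400)/780⌉ = ⌈4968/780⌉ − ⌈4397/780⌉ = 7 − 6 = 1
n=8: ⌈(9·571+400)/780⌉ − ⌈(8·571+400)/780⌉ = ⌈5539/780⌉ − ⌈4968/780⌉ = 8 − 7 = 1
n=9: ⌈(10·571+400)/780⌉ − ⌈(9·571+400)/780⌉ = ⌈6110/780⌉ − ⌈5539/780⌉ = 8 − 8 = 0
n=10: ⌈(11·571+400)/780⌉ − ⌈(10·571+400)/780⌉ = ⌈6681/780⌉ − ⌈6110/780⌉ = 9 − 8 = 1
n=11: ⌈(12·571+400)/780⌉ − ⌈(11·571+400)/780⌉ = ⌈7252/780⌉ − ⌈6681/780⌉ = 10 − 9 = 1
n=12: ⌈(13·571+400)/780⌉ − ⌈(12·571+400)/780⌉ = ⌈7823/780⌉ − ⌈7252/780⌉ = 11 − 10 = 1
n=13: ⌈(14·571+400)/780⌉ − ⌈(13·571+400)/780⌉ = ⌈8394/780⌉ − ⌈7823/780⌉ = 11 − 11 = 0
n=14: ⌈(15·571+400)/780⌉ − ⌈(14·571+400)/780⌉ = ⌈8965/780⌉ − ⌈8394/780⌉ = 12 − 11 = 1
n=15: ⌈(16·571+400)/780⌉ − ⌈(15·571+400)/780⌉ = ⌈9536/780⌉ − ⌈8965/780⌉ = 13 − 12 = 1
n=16: ⌈(17·571+400)/780⌉ − ⌈(16·571+400)/780⌉ = ⌈10107/780⌉ − ⌈9536/780⌉ = 13 − 13 = 0
n=17: ⌈(18·571+400)/780⌉ − ⌈(17·571+400)/780⌉ = ⌈10678/780⌉ − ⌈10107/780⌉ = 14 − 13 = 1
n=18: ⌈(19·571+400)/780⌉ − ⌈(18·571+400)/780⌉ = ⌈11249/780⌉ − ⌈10678/780⌉ = 15 − 14 = 1
n=19: ⌈(20·571+400)/780⌉ − ⌈(19·571+400)/780⌉ = ⌈11820/780⌉ − ⌈11249/780⌉ = 16 − 15 = 1
n=20: ⌈(21·571+400)/780⌉ − ⌈(20·571+400)/780⌉ = ⌈12391/780⌉ − ⌈11820/780⌉ = 16 − 16 = 0
n=21: ⌈(22·571+400)/780⌉ − ⌈(21·571+400)/780⌉ = ⌈12962/780⌉ − ⌈12391/780⌉ = 17 − 16 = 1
n=22: ⌈(23·571+400)/780⌉ − ⌈(22·571+400)/780⌉ = ⌈13533/780⌉ − ⌈12962/780⌉ = 18 − 17 = 1
n=23: ⌈(24·571+400)/780⌉ − ⌈(23·571+400)/780⌉ = ⌈14104/780⌉ − ⌈13533/780⌉ = 19 − 18 = 1
n=24: ⌈(25·571+400)/780⌉ − ⌈(24·571+400)/780⌉ = ⌈14675/780⌉ − ⌈14104/780⌉ = 19 − 19 = 0
n=25: ⌈(26·571+400)/780⌉ − ⌈(25·571+400)/780⌉ = ⌈15246/780⌉ − ⌈14675/780⌉ = 20 − 19 = 1
n=26: ⌈(27·571+400)/780⌉ − ⌈(26·571+400)/780⌉ = ⌈15817/780⌉ − ⌈15246/780⌉ = 21 − 20 = 1
n=27: ⌈(28·571+400)/780⌉ − ⌈(27·571+400)/780⌉ = ⌈16388/780⌉ − ⌈15817/780⌉ = 22 − 21 = 1
n=28: ⌈(29·571+400)/780⌉ − ⌈(28·571+400)/780⌉ = ⌈16959/780⌉ − ⌈16388/780⌉ = 22 − 22 = 0
n=29: ⌈(30·571+400)/780⌉ − ⌈(29·571+400)/780⌉ = ⌈17530/780⌉ − ⌈16959/780⌉ = 23 − 22 = 1
n=30: ⌈(31·571+400)/780⌉ − ⌈(30·571+400)/780⌉ = ⌈18101/780⌉ − ⌈17530/780⌉ = 24 − 23 = 1
n=31: ⌈(32·571+400)/780⌉ − ⌈(31·571+400)/780⌉ = ⌈18672/780⌉ − ⌈18101/780⌉ = 24 − 24 = 0
n=32: ⌈(33·571+400)/780⌉ − ⌈(32·571+400)/780⌉ = ⌈19243/780⌉ − ⌈18672/780⌉ = 25 − 24 = 1
n=33: ⌈(34·571+400)/780⌉ − ⌈(33·571+400)/780⌉ = ⌈19814/780⌉ − ⌈19243/780⌉ = 26 − 25 = 1
n=34: ⌈(35·571+400)/780⌉ − ⌈(34·571+400)/780⌉ = ⌈20385/780⌉ − ⌈19814/780⌉ = 27 − 26 = 1
n=35: ⌈(36·571+400)/780⌉ − ⌈(35·571+400)/780⌉ = ⌈20956/780⌉ − ⌈20385/780⌉ = 27 − 27 = 0
n=36: ⌈(37·571+400)/780⌉ − ⌈(36·571+400)/780⌉ = ⌈21527/780⌉ − ⌈20956/780⌉ = 28 − 27 = 1
n=37: ⌈(38·571+400)/780⌉ − ⌈(37·571+400)/780⌉ = ⌈22098/780⌉ − ⌈21527/780⌉ = 29 − 28 = 1
n=38: ⌈(39·571+400)/780⌉ − ⌈(38·571+400)/780⌉ = ⌈22669/780⌉ − ⌈22098/780⌉ = 30 − 29 = 1
n=39: ⌈(40·571+400)/780⌉ − ⌈(39·571+400)/780⌉ = ⌈23240/780⌉ − ⌈22669/780⌉ = 30 − 30 = 0
n=40: ⌈(41·571+400)/780⌉ − ⌈(40·571+400)/780⌉ = ⌈23811/780⌉ − ⌈23240/780⌉ = 31 − 30 = 1
n=41: ⌈(42·571+400)/780⌉ − ⌈(41·571+400)/780⌉ = ⌈24382/780⌉ − ⌈23811/780⌉ = 32 − 31 = 1
n=42: ⌈(43·571+400)/780⌉ − ⌈(42·571+400)/780⌉ = ⌈24953/780⌉ − ⌈24382/780⌉ = 32 − 32 = 0
n=43: ⌈(44·571+400)/780⌉ − ⌈(43·571+400)/780⌉ = ⌈25524/780⌉ − ⌈24953/780⌉ = 33 − 32 = 1
n=44: ⌈(45·571+400)/780⌉ − ⌈(44·571+400)/780⌉ = ⌈26095/780⌉ − ⌈25524/780⌉ = 34 − 33 = 1
n=45: ⌈(46·571+400)/780⌉ − ⌈(45·571+400)/780⌉ = ⌈26666/780⌉ − ⌈26095/780⌉ = 35 − 34 = 1
n=46: ⌈(47·571+400)/780⌉ − ⌈(46·571+400)/780⌉ = ⌈27237/780⌉ − ⌈26666/780⌉ = 35 − 35 = 0
n=47: ⌈(48·571+400)/780⌉ − ⌈(47·571+400)/780⌉ = ⌈27808/780⌉ − ⌈27237/780⌉ = 36 − 35 = 1
n=48: ⌈(49·571+400)/780⌉ − ⌈(48·571+400)/780⌉ = ⌈28379/780⌉ − ⌈27808/780⌉ = 37 − 36 = 1
n=49: ⌈(50·571+400)/780⌉ − ⌈(49·571+400)/780⌉ = ⌈28950/780⌉ − ⌈28379/780⌉ = 38 − 37 = 1
n=50: ⌈(51·571+400)/780⌉ − ⌈(50·571+400)/780⌉ = ⌈29521/780⌉ − ⌈28950/780⌉ = 38 − 38 = 0
n=51: ⌈(52·571+400)/780⌉ − ⌈(51·571+400)/780⌉ = ⌈30092/780⌉ − ⌈29521/780⌉ = 39 − 38 = 1
n=52: ⌈(53·571+400)/780⌉ − ⌈(52·571+400)/780⌉ = ⌈30663/780⌉ − ⌈30092/780⌉ = 40 − 39 = 1
n=53: ⌈(54·571+400)/780⌉ − ⌈(53·571+400)/780⌉ = ⌈31234/780⌉ − ⌈30663/780⌉ = 41 − 40 = 1
n=54: ⌈(55·571+400)/780⌉ − ⌈(54·571+400)/780⌉ = ⌈31805/780⌉ − ⌈31234/780⌉ = 41 − 41 = 0
n=55: ⌈(56·571+400)/780⌉ − ⌈(55·571+400)/780⌉ = ⌈32376/780⌉ − ⌈31805/780⌉ = 42 − 41 = 1
n=56: ⌈(57·571+400)/780⌉ − ⌈(56·571+400)/780⌉ = ⌈32947/780⌉ − ⌈32376/780⌉ = 43 − 42 = 1
n=57: ⌈(58·571+400)/780⌉ − ⌈(57·571+400)/780⌉ = ⌈33518/780⌉ − ⌈32947/780⌉ = 43 − 43 = 0
n=58: ⌈(59·571+400)/780⌉ − ⌈(58·571+400)/780⌉ = ⌈34089/780⌉ − ⌈33518/780⌉ = 44 − 43 = 1
n=59: ⌈(60·571+400)/780⌉ − ⌈(59·571+400)/780⌉ = ⌈34660/780⌉ − ⌈34089/780⌉ = 45 − 44 = 1
n=60: ⌈(61·571+400)/780⌉ − ⌈(60·571+400)/780⌉ = ⌈35231/780⌉ − ⌈34660/780⌉ = 46 − 45 = 1
n=61: ⌈(62·571+400)/780⌉ − ⌈(61·571+400)/780⌉ = ⌈35802/780⌉ − ⌈35231/780⌉ = 46 − 46 = 0
n=62: ⌈(63·571+400)/780⌉ − ⌈(62·571+400)/780⌉ = ⌈36373/780⌉ − ⌈35802/780⌉ = 47 − 46 = 1
n=63: ⌈(64·571+400)/780⌉ − ⌈(63·571+400)/780⌉ = ⌈36944/780⌉ − ⌈36373/780⌉ = 48 − 47 = 1
n=64: ⌈(65·571+400)/780⌉ − ⌈(64·571+400)/780⌉ = ⌈37515/780⌉ − ⌈36944/780⌉ = 49 − 48 = 1
n=65: ⌈(66·571+400)/780⌉ − ⌈(65·571+400)/780⌉ = ⌈38086/780⌉ − ⌈37515/780⌉ = 49 − 49 = 0
n=66: ⌈(67·571+400)/780⌉ − ⌈(66·571+400)/780⌉ = ⌈38657/780⌉ − ⌈38086/780⌉ = 50 − 49 = 1
n=67: ⌈(68·571+400)/780⌉ − ⌈(67·571+400)/780⌉ = ⌈39228/780⌉ − ⌈38657/780⌉ = 51 − 50 = 1
n=68: ⌈(69·571+400)/780⌉ − ⌈(68·571+400)/780⌉ = ⌈39799/780⌉ − ⌈39228/780⌉ = 52 − 51 = 1
n=69: ⌈(70·571+400)/780⌉ − ⌈(69·571+400)/780⌉ = ⌈40370/780⌉ − ⌈39799/780⌉ = 52 − 52 = 0
n=70: ⌈(71·571+400)/780⌉ − ⌈(70·571+400)/780⌉ = ⌈40941/780⌉ − ⌈40370/780⌉ = 53 − 52 = 1
n=71: ⌈(72·571+400)/780⌉ − ⌈(71·571+400)/780⌉ = ⌈41512/780⌉ − ⌈40941/780⌉ = 54 − 53 = 1
n=72: ⌈(73·571+400)/780⌉ − ⌈(72·571+400)/780⌉ = ⌈42083/780⌉ − ⌈41512/780⌉ = 54 − 54 = 0
n=73: ⌈(74·571+400)/780⌉ − ⌈(73·571+400)/780⌉ = ⌈42654/780⌉ − ⌈42083/780⌉ = 55 − 54 = 1
n=74: ⌈(75·571+400)/780⌉ − ⌈(74·571+400)/780⌉ = ⌈43225/780⌉ − ⌈42654/780⌉ = 56 − 55 = 1
n=75: ⌈(76·571+400)/780⌉ − ⌈(75·571+400)/780⌉ = ⌈43796/780⌉ − ⌈43225/780⌉ = 57 − 56 = 1
n=76: ⌈(77·571+400)/780⌉ − ⌈(76·571+400)/780⌉ = ⌈44367/780⌉ − ⌈43796/780⌉ = 57 − 57 = 0
n=77: ⌈(78·571+400)/780⌉ − ⌈(77·571+400)/780⌉ = ⌈44938/780⌉ − ⌈44367/780⌉ = 58 − 57 = 1
n=78: ⌈(79·571+400)/780⌉ − ⌈(78·571+400)/780⌉ = ⌈45509/780⌉ − ⌈44938/780⌉ = 59 − 58 = 1
n=79: ⌈(80·571+400)/780⌉ − ⌈(79·571+400)/780⌉ = ⌈46080/780⌉ − ⌈45509/780⌉ = 60 − 59 = 1
n=80: ⌈(81·571+400)/780⌉ − ⌈(80·571+400)/780⌉ = ⌈46651/780⌉ − ⌈46080/780⌉ = 60 − 60 = 0
n=81: ⌈(82·571+400)/780⌉ − ⌈(81·571+400)/780⌉ = ⌈47222/780⌉ − ⌈46651/780⌉ = 61 − 60 = 1
n=82: ⌈(83·571+400)/780⌉ − ⌈(82·571+400)/780⌉ = ⌈47793/780⌉ − ⌈47222/780⌉ = 62 − 61 = 1
n=83: ⌈(84·571+400)/780⌉ − ⌈(83·571+400)/780⌉ = ⌈48364/780⌉ − ⌈47793/780⌉ = 63 − 62 = 1
n=84: ⌈(85·571+400)/780⌉ − ⌈(84·571+400)/780⌉ = ⌈48935/780⌉ − ⌈48364/780⌉ = 63 − 63 = 0
n=85: ⌈(86·571+400)/780⌉ − ⌈(85·571+400)/780⌉ = ⌈49506/780⌉ − ⌈48935/780⌉ = 64 − 63 = 1
n=86: ⌈(87·571+400)/780⌉ − ⌈(86·571+400)/780⌉ = ⌈50077/780⌉ − ⌈49506/780⌉ = 65 − 64 = 1
n=87: ⌈(88·571+400)/780⌉ − ⌈(87·571+400)/780⌉ = ⌈50648/780⌉ − ⌈50077/780⌉ = 65 − 65 = 0
n=88: ⌈(89·571+400)/780⌉ − ⌈(88·571+400)/780⌉ = ⌈51219/780⌉ − ⌈50648/780⌉ = 66 − 65 = 1
n=89: ⌈(90·571+400)/780⌉ − ⌈(89·571+400)/780⌉ = ⌈51790/780⌉ − ⌈51219/780⌉ = 67 − 66 = 1
n=90: ⌈(91·571+400)/780⌉ − ⌈(90·571+400)/780⌉ = ⌈52361/780⌉ − ⌈51790/780⌉ = 68 − 67 = 1
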